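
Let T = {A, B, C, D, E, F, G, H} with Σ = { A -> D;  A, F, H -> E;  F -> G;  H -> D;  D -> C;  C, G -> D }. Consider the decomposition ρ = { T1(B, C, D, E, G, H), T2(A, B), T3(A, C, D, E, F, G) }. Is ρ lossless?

No

Chase test. Columns are A, B, C, D, E, F, G, H; row i has aⱼ where attribute j ∈ Ti, else bᵢⱼ.
Initial tableau (one row per fragment):
  row 1: b11 a2 a3 a4 a5 b16 a7 a8
  row 2: a1 a2 b23 b24 b25 b26 b27 b28
  row 3: a1 b32 a3 a4 a5 a6 a7 b38
Rows 2 and 3 agree on A; apply A→D and equate their D entries.
Rows 1 and 2 agree on D; apply D→C and equate their C entries.
No row becomes fully distinguished — the join is lossy.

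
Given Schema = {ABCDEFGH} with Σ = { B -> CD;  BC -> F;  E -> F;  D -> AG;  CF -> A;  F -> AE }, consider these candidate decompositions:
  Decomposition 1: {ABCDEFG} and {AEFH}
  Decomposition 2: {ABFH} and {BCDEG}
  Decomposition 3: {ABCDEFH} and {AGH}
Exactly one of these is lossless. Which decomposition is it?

Decomposition 1: common = {AEF}, closure = {AEF} → lossy.
Decomposition 2: common = {B}, closure = {ABCDEFG} → lossless.
Decomposition 3: common = {AH}, closure = {AH} → lossy.

Decomposition 2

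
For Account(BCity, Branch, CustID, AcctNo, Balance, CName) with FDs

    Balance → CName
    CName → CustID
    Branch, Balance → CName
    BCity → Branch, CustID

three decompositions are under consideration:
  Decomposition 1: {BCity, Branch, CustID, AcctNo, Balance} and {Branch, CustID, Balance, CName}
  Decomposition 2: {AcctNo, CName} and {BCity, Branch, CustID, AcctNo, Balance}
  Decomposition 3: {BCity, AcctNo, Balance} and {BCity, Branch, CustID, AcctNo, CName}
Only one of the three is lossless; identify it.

Decomposition 1

Decomposition 1: common = {Branch, CustID, Balance}, closure = {Branch, CustID, Balance, CName} → lossless.
Decomposition 2: common = {AcctNo}, closure = {AcctNo} → lossy.
Decomposition 3: common = {BCity, AcctNo}, closure = {BCity, Branch, CustID, AcctNo} → lossy.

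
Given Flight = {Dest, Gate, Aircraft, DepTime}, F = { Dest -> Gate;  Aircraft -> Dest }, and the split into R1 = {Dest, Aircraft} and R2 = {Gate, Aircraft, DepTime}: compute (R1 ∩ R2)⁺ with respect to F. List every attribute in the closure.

R1 ∩ R2 = {Aircraft}.
Aircraft → Dest applies, adding Dest
Dest → Gate applies, adding Gate
Closure: {Dest, Gate, Aircraft}.

Dest, Gate, Aircraft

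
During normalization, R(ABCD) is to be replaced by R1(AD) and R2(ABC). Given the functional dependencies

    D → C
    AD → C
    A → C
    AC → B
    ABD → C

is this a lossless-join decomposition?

Yes

Common attributes: R1 ∩ R2 = {A}.
Closure of {A}: A → C applies, adding C; AC → B applies, adding B. So (A)⁺ = {ABC}.
This closure contains every attribute of R2, so R1 ∩ R2 → R2. The join is lossless.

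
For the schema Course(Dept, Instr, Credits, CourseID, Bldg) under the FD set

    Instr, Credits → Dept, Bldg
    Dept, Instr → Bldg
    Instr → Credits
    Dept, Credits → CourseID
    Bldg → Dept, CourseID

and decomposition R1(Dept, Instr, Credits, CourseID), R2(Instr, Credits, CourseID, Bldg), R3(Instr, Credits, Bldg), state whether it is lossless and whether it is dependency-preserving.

lossless but not dependency-preserving

Lossless test (chase): Rows 1 and 2 agree on Instr, Credits; apply Instr, Credits→Dept, Bldg and equate their Dept, Bldg entries. Rows 1 and 3 agree on Instr, Credits; apply Instr, Credits→Dept, Bldg and equate their Dept, Bldg entries. Rows 1 and 3 agree on Dept, Credits; apply Dept, Credits→CourseID and equate their CourseID entries. Row 1 is now all distinguished symbols — the join is lossless.
Dependency preservation: the restricted closure of {Bldg} across the fragments never reaches {Dept, CourseID}, so Bldg → Dept, CourseID cannot be enforced without a join — not preserved.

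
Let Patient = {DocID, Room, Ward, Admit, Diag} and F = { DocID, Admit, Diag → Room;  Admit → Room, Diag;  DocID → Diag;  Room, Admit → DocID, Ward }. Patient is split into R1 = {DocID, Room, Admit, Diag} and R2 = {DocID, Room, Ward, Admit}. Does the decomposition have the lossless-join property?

Yes

Common attributes: R1 ∩ R2 = {DocID, Room, Admit}.
Closure of {DocID, Room, Admit}: Admit → Room, Diag applies, adding Diag; Room, Admit → DocID, Ward applies, adding Ward. So (DocID, Room, Admit)⁺ = {DocID, Room, Ward, Admit, Diag}.
This closure contains every attribute of R1, so R1 ∩ R2 → R1. The join is lossless.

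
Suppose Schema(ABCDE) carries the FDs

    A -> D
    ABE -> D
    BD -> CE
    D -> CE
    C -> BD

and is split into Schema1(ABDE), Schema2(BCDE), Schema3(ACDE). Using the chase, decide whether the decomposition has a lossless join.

Chase test. Columns are ABCDE; row i has aⱼ where attribute j ∈ Schemai, else bᵢⱼ.
Initial tableau (one row per fragment):
  row 1: a1 a2 b13 a4 a5
  row 2: b21 a2 a3 a4 a5
  row 3: a1 b32 a3 a4 a5
Rows 1 and 2 agree on BD; apply BD→CE and equate their CE entries.
Rows 1 and 3 agree on C; apply C→BD and equate their BD entries.
Row 1 is now all distinguished symbols — the join is lossless.

Yes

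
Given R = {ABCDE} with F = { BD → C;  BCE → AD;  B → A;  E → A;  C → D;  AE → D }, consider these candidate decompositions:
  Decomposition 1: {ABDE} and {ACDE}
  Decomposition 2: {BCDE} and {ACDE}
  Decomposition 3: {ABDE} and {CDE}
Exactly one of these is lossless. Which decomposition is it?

Decomposition 1: common = {ADE}, closure = {ADE} → lossy.
Decomposition 2: common = {CDE}, closure = {ACDE} → lossless.
Decomposition 3: common = {DE}, closure = {ADE} → lossy.

Decomposition 2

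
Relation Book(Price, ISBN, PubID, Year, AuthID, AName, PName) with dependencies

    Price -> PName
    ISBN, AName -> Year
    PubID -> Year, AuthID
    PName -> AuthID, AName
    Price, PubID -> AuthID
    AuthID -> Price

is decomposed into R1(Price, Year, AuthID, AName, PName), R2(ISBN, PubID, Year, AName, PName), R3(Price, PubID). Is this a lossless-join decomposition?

Chase test. Columns are Price, ISBN, PubID, Year, AuthID, AName, PName; row i has aⱼ where attribute j ∈ Ri, else bᵢⱼ.
Initial tableau (one row per fragment):
  row 1: a1 b12 b13 a4 a5 a6 a7
  row 2: b21 a2 a3 a4 b25 a6 a7
  row 3: a1 b32 a3 b34 b35 b36 b37
Rows 1 and 3 agree on Price; apply Price→PName and equate their PName entries.
Rows 2 and 3 agree on PubID; apply PubID→Year, AuthID and equate their Year, AuthID entries.
Rows 1 and 2 agree on PName; apply PName→AuthID, AName and equate their AuthID, AName entries.
Rows 1 and 3 agree on PName; apply PName→AuthID, AName and equate their AuthID, AName entries.
Rows 1 and 2 agree on AuthID; apply AuthID→Price and equate their Price entries.
Row 2 is now all distinguished symbols — the join is lossless.

Yes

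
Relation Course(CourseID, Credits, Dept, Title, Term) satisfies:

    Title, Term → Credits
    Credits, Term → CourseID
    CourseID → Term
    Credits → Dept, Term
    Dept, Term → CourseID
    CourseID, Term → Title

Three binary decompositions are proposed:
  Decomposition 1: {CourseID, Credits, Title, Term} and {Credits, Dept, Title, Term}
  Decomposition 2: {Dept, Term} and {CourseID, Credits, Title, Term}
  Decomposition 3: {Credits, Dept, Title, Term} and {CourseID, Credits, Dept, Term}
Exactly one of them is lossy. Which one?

Decomposition 2

Decomposition 1: common = {Credits, Title, Term}, closure = {CourseID, Credits, Dept, Title, Term} → lossless.
Decomposition 2: common = {Term}, closure = {Term} → lossy.
Decomposition 3: common = {Credits, Dept, Term}, closure = {CourseID, Credits, Dept, Title, Term} → lossless.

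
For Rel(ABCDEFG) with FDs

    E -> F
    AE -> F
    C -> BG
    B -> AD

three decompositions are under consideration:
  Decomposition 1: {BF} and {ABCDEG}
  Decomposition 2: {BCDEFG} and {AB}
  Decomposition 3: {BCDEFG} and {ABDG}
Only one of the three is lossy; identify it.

Decomposition 1

Decomposition 1: common = {B}, closure = {ABD} → lossy.
Decomposition 2: common = {B}, closure = {ABD} → lossless.
Decomposition 3: common = {BDG}, closure = {ABDG} → lossless.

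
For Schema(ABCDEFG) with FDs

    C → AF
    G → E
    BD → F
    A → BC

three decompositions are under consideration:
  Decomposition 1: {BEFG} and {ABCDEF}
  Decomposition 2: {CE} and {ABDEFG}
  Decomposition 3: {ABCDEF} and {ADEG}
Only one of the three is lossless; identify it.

Decomposition 1: common = {BEF}, closure = {BEF} → lossy.
Decomposition 2: common = {E}, closure = {E} → lossy.
Decomposition 3: common = {ADE}, closure = {ABCDEF} → lossless.

Decomposition 3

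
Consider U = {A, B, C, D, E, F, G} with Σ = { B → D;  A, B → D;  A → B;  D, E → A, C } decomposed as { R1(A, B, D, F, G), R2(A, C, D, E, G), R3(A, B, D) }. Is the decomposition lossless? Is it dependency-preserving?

Lossless test (chase): Rows 1 and 2 agree on A; apply A→B and equate their B entries. No row becomes fully distinguished — the join is lossy.
Dependency preservation: every FD's attributes lie within a single fragment, so each can be enforced locally — preserved.

lossy but dependency-preserving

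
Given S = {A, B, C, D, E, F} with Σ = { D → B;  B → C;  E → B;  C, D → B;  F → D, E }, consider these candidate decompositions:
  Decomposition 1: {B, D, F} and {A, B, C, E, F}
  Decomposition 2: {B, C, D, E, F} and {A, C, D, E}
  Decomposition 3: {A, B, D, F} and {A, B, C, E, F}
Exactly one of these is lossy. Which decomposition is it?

Decomposition 2

Decomposition 1: common = {B, F}, closure = {B, C, D, E, F} → lossless.
Decomposition 2: common = {C, D, E}, closure = {B, C, D, E} → lossy.
Decomposition 3: common = {A, B, F}, closure = {A, B, C, D, E, F} → lossless.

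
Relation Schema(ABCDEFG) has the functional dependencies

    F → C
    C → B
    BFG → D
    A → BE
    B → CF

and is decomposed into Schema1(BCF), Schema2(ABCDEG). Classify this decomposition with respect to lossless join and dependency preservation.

lossless and dependency-preserving

Lossless test: (BC)⁺ = {BCF}, which contains all of one fragment — lossless.
Dependency preservation: BFG → D is not contained in any single fragment, but the restricted closure of its left-hand side across the fragments still reaches the right-hand side; the remaining FDs each lie inside some fragment. All dependencies are preserved.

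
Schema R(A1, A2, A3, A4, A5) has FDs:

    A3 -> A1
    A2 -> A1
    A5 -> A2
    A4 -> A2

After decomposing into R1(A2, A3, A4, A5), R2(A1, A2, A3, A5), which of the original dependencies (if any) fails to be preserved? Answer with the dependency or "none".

A3 → A1 lies within R2.
A2 → A1 lies within R2.
A5 → A2 lies within R1.
A4 → A2 lies within R1.
Every dependency is enforceable on the fragments, so the decomposition is dependency-preserving.

none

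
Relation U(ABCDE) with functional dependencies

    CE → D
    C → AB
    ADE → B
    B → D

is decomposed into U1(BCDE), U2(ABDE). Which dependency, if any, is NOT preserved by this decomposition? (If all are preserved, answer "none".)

Check C → AB: no single fragment contains all of {ABC}, and the restricted closure of {C} across the fragments never reaches {AB}.
CE → D is preserved.
ADE → B is preserved.
B → D is preserved.

C → AB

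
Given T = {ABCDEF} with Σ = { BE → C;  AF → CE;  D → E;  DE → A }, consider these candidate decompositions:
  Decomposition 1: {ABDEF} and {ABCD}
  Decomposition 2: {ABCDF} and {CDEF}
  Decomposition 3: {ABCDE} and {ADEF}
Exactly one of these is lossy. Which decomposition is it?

Decomposition 3

Decomposition 1: common = {ABD}, closure = {ABCDE} → lossless.
Decomposition 2: common = {CDF}, closure = {ACDEF} → lossless.
Decomposition 3: common = {ADE}, closure = {ADE} → lossy.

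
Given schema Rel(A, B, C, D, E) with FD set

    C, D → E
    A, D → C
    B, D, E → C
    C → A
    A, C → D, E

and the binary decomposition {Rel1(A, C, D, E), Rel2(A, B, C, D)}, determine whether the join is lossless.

Common attributes: Rel1 ∩ Rel2 = {A, C, D}.
Closure of {A, C, D}: C, D → E applies, adding E. So (A, C, D)⁺ = {A, C, D, E}.
This closure contains every attribute of Rel1, so Rel1 ∩ Rel2 → Rel1. The join is lossless.

Yes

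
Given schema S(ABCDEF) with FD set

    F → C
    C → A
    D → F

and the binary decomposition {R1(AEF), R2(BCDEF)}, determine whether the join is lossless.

Common attributes: R1 ∩ R2 = {EF}.
Closure of {EF}: F → C applies, adding C; C → A applies, adding A. So (EF)⁺ = {ACEF}.
This closure contains every attribute of R1, so R1 ∩ R2 → R1. The join is lossless.

Yes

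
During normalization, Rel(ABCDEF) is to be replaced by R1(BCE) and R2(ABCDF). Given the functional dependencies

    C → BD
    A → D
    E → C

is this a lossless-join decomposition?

No

Common attributes: R1 ∩ R2 = {BC}.
Closure of {BC}: C → BD applies, adding D. So (BC)⁺ = {BCD}.
The closure contains neither all of R1 = {BCE} nor all of R2 = {ABCDF}, so the common attributes are not a superkey of either fragment. The join is lossy.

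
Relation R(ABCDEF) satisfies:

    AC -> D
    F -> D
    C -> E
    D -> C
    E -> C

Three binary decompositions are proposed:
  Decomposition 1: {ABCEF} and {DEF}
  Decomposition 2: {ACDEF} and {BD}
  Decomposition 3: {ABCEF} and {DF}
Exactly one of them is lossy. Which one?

Decomposition 2

Decomposition 1: common = {EF}, closure = {CDEF} → lossless.
Decomposition 2: common = {D}, closure = {CDE} → lossy.
Decomposition 3: common = {F}, closure = {CDEF} → lossless.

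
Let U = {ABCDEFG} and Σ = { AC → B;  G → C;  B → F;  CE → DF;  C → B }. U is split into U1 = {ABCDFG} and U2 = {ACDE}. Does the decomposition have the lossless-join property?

No

Common attributes: U1 ∩ U2 = {ACD}.
Closure of {ACD}: AC → B applies, adding B; B → F applies, adding F. So (ACD)⁺ = {ABCDF}.
The closure contains neither all of U1 = {ABCDFG} nor all of U2 = {ACDE}, so the common attributes are not a superkey of either fragment. The join is lossy.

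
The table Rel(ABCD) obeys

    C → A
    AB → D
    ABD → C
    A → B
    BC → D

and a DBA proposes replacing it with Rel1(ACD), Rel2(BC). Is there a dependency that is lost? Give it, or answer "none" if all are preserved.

C → A lies within Rel1.
AB → D: restricted closure across fragments reaches D.
ABD → C: restricted closure across fragments reaches C.
A → B: restricted closure across fragments reaches B.
BC → D: restricted closure across fragments reaches D.
Every dependency is enforceable on the fragments, so the decomposition is dependency-preserving.

none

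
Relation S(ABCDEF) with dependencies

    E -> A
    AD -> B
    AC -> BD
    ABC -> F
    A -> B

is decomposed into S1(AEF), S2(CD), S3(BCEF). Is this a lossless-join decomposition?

Chase test. Columns are ABCDEF; row i has aⱼ where attribute j ∈ Si, else bᵢⱼ.
Initial tableau (one row per fragment):
  row 1: a1 b12 b13 b14 a5 a6
  row 2: b21 b22 a3 a4 b25 b26
  row 3: b31 a2 a3 b34 a5 a6
Rows 1 and 3 agree on E; apply E→A and equate their A entries.
Rows 1 and 3 agree on A; apply A→B and equate their B entries.
No row becomes fully distinguished — the join is lossy.

No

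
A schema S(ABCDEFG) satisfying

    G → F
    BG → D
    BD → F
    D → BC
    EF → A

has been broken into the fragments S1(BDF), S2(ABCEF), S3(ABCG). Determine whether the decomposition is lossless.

No

Chase test. Columns are ABCDEFG; row i has aⱼ where attribute j ∈ Si, else bᵢⱼ.
Initial tableau (one row per fragment):
  row 1: b11 a2 b13 a4 b15 a6 b17
  row 2: a1 a2 a3 b24 a5 a6 b27
  row 3: a1 a2 a3 b34 b35 b36 a7
No row becomes fully distinguished — the join is lossy.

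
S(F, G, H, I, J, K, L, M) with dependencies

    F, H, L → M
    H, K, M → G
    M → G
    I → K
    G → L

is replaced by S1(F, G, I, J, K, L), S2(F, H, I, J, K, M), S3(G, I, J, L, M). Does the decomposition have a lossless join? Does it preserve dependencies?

lossless but not dependency-preserving

Lossless test (chase): Rows 2 and 3 agree on M; apply M→G and equate their G entries. Rows 1 and 3 agree on I; apply I→K and equate their K entries. Rows 1 and 2 agree on G; apply G→L and equate their L entries. Row 2 is now all distinguished symbols — the join is lossless.
Dependency preservation: the restricted closure of {F, H, L} across the fragments never reaches {M}, so F, H, L → M cannot be enforced without a join — not preserved.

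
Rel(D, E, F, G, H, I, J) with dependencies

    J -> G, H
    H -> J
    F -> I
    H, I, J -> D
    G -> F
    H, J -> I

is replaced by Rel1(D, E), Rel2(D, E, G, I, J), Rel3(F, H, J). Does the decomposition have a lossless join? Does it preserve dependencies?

Lossless test (chase): Rows 2 and 3 agree on J; apply J→G, H and equate their G, H entries. Rows 2 and 3 agree on G; apply G→F and equate their F entries. Rows 2 and 3 agree on H, J; apply H, J→I and equate their I entries. Rows 2 and 3 agree on H, I, J; apply H, I, J→D and equate their D entries. Row 2 is now all distinguished symbols — the join is lossless.
Dependency preservation: the restricted closure of {F} across the fragments never reaches {I}, so F → I cannot be enforced without a join — not preserved.

lossless but not dependency-preserving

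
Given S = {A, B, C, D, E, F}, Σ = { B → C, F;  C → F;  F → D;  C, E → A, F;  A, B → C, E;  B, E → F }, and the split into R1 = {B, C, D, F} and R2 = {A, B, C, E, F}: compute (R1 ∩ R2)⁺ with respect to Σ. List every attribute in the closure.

R1 ∩ R2 = {B, C, F}.
F → D applies, adding D
Closure: {B, C, D, F}.

B, C, D, F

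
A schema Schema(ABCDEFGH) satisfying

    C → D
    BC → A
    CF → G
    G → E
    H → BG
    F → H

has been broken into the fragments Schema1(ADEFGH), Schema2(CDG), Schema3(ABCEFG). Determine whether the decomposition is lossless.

Yes

Chase test. Columns are ABCDEFGH; row i has aⱼ where attribute j ∈ Schemai, else bᵢⱼ.
Initial tableau (one row per fragment):
  row 1: a1 b12 b13 a4 a5 a6 a7 a8
  row 2: b21 b22 a3 a4 b25 b26 a7 b28
  row 3: a1 a2 a3 b34 a5 a6 a7 b38
Rows 2 and 3 agree on C; apply C→D and equate their D entries.
Rows 1 and 2 agree on G; apply G→E and equate their E entries.
Rows 1 and 3 agree on F; apply F→H and equate their H entries.
Rows 1 and 3 agree on H; apply H→BG and equate their BG entries.
Row 3 is now all distinguished symbols — the join is lossless.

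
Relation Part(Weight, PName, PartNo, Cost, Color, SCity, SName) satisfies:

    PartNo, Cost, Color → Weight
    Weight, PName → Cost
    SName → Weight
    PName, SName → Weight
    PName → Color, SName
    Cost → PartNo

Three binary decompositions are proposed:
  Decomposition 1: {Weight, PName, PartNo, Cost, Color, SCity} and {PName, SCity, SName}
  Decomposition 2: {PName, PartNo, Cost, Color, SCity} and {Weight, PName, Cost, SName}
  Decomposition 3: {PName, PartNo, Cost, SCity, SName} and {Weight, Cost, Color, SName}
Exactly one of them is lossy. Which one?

Decomposition 3

Decomposition 1: common = {PName, SCity}, closure = {Weight, PName, PartNo, Cost, Color, SCity, SName} → lossless.
Decomposition 2: common = {PName, Cost}, closure = {Weight, PName, PartNo, Cost, Color, SName} → lossless.
Decomposition 3: common = {Cost, SName}, closure = {Weight, PartNo, Cost, SName} → lossy.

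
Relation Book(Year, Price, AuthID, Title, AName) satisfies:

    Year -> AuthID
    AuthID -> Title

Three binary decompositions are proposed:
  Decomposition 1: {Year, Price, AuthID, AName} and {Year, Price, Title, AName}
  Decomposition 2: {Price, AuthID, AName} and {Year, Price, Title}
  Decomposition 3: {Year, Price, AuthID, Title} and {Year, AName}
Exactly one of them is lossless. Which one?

Decomposition 1: common = {Year, Price, AName}, closure = {Year, Price, AuthID, Title, AName} → lossless.
Decomposition 2: common = {Price}, closure = {Price} → lossy.
Decomposition 3: common = {Year}, closure = {Year, AuthID, Title} → lossy.

Decomposition 1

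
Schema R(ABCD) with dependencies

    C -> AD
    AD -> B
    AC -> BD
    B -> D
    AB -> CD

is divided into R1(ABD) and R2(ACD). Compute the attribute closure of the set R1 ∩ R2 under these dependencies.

R1 ∩ R2 = {AD}.
AD → B applies, adding B
AB → CD applies, adding C
Closure: {ABCD}.

ABCD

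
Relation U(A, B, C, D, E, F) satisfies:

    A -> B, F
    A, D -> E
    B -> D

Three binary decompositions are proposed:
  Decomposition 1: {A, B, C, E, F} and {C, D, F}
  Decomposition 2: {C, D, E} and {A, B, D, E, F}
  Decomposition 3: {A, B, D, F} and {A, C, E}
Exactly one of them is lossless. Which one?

Decomposition 1: common = {C, F}, closure = {C, F} → lossy.
Decomposition 2: common = {D, E}, closure = {D, E} → lossy.
Decomposition 3: common = {A}, closure = {A, B, D, E, F} → lossless.

Decomposition 3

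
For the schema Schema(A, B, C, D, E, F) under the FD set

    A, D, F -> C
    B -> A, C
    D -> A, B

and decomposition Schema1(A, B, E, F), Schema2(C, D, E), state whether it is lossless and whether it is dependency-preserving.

Lossless test: (E)⁺ = {E}, which is a superkey of neither fragment — lossy.
Dependency preservation: the restricted closure of {B} across the fragments never reaches {A, C}, so B → A, C cannot be enforced without a join — not preserved.

lossy and not dependency-preserving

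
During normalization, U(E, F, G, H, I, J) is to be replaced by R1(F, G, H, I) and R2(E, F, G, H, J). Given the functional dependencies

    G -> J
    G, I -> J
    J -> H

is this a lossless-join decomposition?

No

Common attributes: R1 ∩ R2 = {F, G, H}.
Closure of {F, G, H}: G → J applies, adding J. So (F, G, H)⁺ = {F, G, H, J}.
The closure contains neither all of R1 = {F, G, H, I} nor all of R2 = {E, F, G, H, J}, so the common attributes are not a superkey of either fragment. The join is lossy.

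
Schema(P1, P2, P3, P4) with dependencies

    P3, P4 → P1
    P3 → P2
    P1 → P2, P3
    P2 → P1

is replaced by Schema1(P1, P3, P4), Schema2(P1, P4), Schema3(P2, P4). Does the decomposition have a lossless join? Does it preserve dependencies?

lossy and not dependency-preserving

Lossless test (chase): Rows 1 and 2 agree on P1; apply P1→P2, P3 and equate their P2, P3 entries. No row becomes fully distinguished — the join is lossy.
Dependency preservation: the restricted closure of {P3} across the fragments never reaches {P2}, so P3 → P2 cannot be enforced without a join — not preserved.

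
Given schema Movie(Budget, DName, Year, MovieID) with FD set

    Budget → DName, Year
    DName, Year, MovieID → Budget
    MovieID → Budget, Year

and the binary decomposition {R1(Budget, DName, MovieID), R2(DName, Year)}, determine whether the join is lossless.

No

Common attributes: R1 ∩ R2 = {DName}.
No dependency enlarges {DName}, so (DName)⁺ = {DName}.
The closure contains neither all of R1 = {Budget, DName, MovieID} nor all of R2 = {DName, Year}, so the common attributes are not a superkey of either fragment. The join is lossy.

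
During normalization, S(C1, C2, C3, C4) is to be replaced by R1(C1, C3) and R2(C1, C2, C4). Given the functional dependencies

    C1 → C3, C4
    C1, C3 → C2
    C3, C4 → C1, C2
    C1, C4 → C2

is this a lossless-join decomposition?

Yes

Common attributes: R1 ∩ R2 = {C1}.
Closure of {C1}: C1 → C3, C4 applies, adding C3, C4; C1, C3 → C2 applies, adding C2. So (C1)⁺ = {C1, C2, C3, C4}.
This closure contains every attribute of R1, so R1 ∩ R2 → R1. The join is lossless.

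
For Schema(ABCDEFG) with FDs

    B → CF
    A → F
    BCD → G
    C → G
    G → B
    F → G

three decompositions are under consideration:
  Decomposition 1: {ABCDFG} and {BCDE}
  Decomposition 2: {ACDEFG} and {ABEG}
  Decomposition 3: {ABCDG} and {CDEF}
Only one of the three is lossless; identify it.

Decomposition 1: common = {BCD}, closure = {BCDFG} → lossy.
Decomposition 2: common = {AEG}, closure = {ABCEFG} → lossless.
Decomposition 3: common = {CD}, closure = {BCDFG} → lossy.

Decomposition 2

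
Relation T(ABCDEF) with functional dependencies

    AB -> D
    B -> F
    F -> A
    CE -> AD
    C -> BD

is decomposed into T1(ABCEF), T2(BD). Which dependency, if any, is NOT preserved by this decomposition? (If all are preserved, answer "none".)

AB → D: restricted closure across fragments reaches D.
B → F lies within T1.
F → A lies within T1.
CE → AD: restricted closure across fragments reaches AD.
C → BD: restricted closure across fragments reaches BD.
Every dependency is enforceable on the fragments, so the decomposition is dependency-preserving.

none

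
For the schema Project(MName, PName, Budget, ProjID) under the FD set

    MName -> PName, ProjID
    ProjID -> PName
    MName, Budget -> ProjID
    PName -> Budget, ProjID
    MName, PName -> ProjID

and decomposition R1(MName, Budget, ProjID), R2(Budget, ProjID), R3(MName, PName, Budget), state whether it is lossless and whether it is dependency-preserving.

Lossless test (chase): Rows 1 and 3 agree on MName; apply MName→PName, ProjID and equate their PName, ProjID entries. Rows 1 and 2 agree on ProjID; apply ProjID→PName and equate their PName entries. Row 1 is now all distinguished symbols — the join is lossless.
Dependency preservation: the restricted closure of {ProjID} across the fragments never reaches {PName}, so ProjID → PName cannot be enforced without a join — not preserved.

lossless but not dependency-preserving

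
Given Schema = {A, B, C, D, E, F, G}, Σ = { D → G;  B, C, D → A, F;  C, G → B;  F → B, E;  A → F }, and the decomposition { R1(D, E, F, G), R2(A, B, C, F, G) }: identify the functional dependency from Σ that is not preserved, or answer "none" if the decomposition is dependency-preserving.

Check B, C, D → A, F: no single fragment contains all of {A, B, C, D, F}, and the restricted closure of {B, C, D} across the fragments never reaches {A, F}.
D → G is preserved.
C, G → B is preserved.
F → B, E is preserved.
A → F is preserved.

B, C, D → A, F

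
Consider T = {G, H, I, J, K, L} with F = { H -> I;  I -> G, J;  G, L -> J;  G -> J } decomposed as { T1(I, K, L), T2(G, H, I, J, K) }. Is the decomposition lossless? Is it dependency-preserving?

lossy but dependency-preserving

Lossless test: (I, K)⁺ = {G, I, J, K}, which is a superkey of neither fragment — lossy.
Dependency preservation: G, L → J is not contained in any single fragment, but the restricted closure of its left-hand side across the fragments still reaches the right-hand side; the remaining FDs each lie inside some fragment. All dependencies are preserved.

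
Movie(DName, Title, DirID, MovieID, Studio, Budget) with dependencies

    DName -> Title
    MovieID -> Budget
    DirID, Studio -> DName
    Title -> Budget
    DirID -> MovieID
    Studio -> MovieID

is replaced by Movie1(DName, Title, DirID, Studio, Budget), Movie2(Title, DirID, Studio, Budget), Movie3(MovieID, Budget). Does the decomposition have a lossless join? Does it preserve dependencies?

Lossless test (chase): Rows 1 and 2 agree on DirID, Studio; apply DirID, Studio→DName and equate their DName entries. Rows 1 and 2 agree on DirID; apply DirID→MovieID and equate their MovieID entries. No row becomes fully distinguished — the join is lossy.
Dependency preservation: the restricted closure of {DirID} across the fragments never reaches {MovieID}, so DirID → MovieID cannot be enforced without a join — not preserved.

lossy and not dependency-preserving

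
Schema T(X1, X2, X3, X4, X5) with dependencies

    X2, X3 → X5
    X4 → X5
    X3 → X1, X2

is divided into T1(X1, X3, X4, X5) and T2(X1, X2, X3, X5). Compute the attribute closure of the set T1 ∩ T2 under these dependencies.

X1, X2, X3, X5

T1 ∩ T2 = {X1, X3, X5}.
X3 → X1, X2 applies, adding X2
Closure: {X1, X2, X3, X5}.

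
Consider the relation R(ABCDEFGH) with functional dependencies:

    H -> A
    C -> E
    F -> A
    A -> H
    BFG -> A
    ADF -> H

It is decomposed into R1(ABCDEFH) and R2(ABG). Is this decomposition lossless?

No

Common attributes: R1 ∩ R2 = {AB}.
Closure of {AB}: A → H applies, adding H. So (AB)⁺ = {ABH}.
The closure contains neither all of R1 = {ABCDEFH} nor all of R2 = {ABG}, so the common attributes are not a superkey of either fragment. The join is lossy.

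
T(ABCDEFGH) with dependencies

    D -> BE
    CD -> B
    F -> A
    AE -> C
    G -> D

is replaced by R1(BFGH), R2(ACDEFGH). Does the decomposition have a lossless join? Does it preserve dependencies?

Lossless test: (FGH)⁺ = {ABCDEFGH}, which contains all of one fragment — lossless.
Dependency preservation: the restricted closure of {D} across the fragments never reaches {BE}, so D → BE cannot be enforced without a join — not preserved.

lossless but not dependency-preserving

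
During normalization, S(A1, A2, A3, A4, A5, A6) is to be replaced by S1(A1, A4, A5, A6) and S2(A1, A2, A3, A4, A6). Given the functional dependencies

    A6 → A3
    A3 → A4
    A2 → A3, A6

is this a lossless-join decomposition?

Common attributes: S1 ∩ S2 = {A1, A4, A6}.
Closure of {A1, A4, A6}: A6 → A3 applies, adding A3. So (A1, A4, A6)⁺ = {A1, A3, A4, A6}.
The closure contains neither all of S1 = {A1, A4, A5, A6} nor all of S2 = {A1, A2, A3, A4, A6}, so the common attributes are not a superkey of either fragment. The join is lossy.

No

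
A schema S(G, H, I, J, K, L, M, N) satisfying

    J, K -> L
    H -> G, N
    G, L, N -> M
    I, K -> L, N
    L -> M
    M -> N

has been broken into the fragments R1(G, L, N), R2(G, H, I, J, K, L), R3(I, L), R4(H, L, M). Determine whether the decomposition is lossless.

Yes

Chase test. Columns are G, H, I, J, K, L, M, N; row i has aⱼ where attribute j ∈ Ri, else bᵢⱼ.
Initial tableau (one row per fragment):
  row 1: a1 b12 b13 b14 b15 a6 b17 a8
  row 2: a1 a2 a3 a4 a5 a6 b27 b28
  row 3: b31 b32 a3 b34 b35 a6 b37 b38
  row 4: b41 a2 b43 b44 b45 a6 a7 b48
Rows 2 and 4 agree on H; apply H→G, N and equate their G, N entries.
Rows 2 and 4 agree on G, L, N; apply G, L, N→M and equate their M entries.
Rows 1 and 2 agree on L; apply L→M and equate their M entries.
Rows 1 and 3 agree on L; apply L→M and equate their M entries.
Rows 1 and 2 agree on M; apply M→N and equate their N entries.
Rows 1 and 3 agree on M; apply M→N and equate their N entries.
Row 2 is now all distinguished symbols — the join is lossless.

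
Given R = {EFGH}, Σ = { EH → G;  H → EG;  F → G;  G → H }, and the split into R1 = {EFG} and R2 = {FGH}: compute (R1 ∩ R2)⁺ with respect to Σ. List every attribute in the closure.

R1 ∩ R2 = {FG}.
G → H applies, adding H
H → EG applies, adding E
Closure: {EFGH}.

EFGH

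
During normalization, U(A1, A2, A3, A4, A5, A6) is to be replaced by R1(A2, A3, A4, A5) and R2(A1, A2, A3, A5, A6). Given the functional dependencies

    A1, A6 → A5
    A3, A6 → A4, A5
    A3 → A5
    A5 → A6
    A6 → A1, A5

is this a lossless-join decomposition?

Common attributes: R1 ∩ R2 = {A2, A3, A5}.
Closure of {A2, A3, A5}: A5 → A6 applies, adding A6; A6 → A1, A5 applies, adding A1; A3, A6 → A4, A5 applies, adding A4. So (A2, A3, A5)⁺ = {A1, A2, A3, A4, A5, A6}.
This closure contains every attribute of R1, so R1 ∩ R2 → R1. The join is lossless.

Yes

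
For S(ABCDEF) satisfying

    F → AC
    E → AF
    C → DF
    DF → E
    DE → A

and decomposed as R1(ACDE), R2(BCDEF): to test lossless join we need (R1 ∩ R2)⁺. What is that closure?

ACDEF

R1 ∩ R2 = {CDE}.
E → AF applies, adding AF
Closure: {ACDEF}.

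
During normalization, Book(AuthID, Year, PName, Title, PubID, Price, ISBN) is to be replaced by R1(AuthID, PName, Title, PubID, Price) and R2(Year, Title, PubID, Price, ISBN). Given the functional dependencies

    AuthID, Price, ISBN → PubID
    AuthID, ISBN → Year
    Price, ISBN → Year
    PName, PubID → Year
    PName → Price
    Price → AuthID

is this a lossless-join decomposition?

No

Common attributes: R1 ∩ R2 = {Title, PubID, Price}.
Closure of {Title, PubID, Price}: Price → AuthID applies, adding AuthID. So (Title, PubID, Price)⁺ = {AuthID, Title, PubID, Price}.
The closure contains neither all of R1 = {AuthID, PName, Title, PubID, Price} nor all of R2 = {Year, Title, PubID, Price, ISBN}, so the common attributes are not a superkey of either fragment. The join is lossy.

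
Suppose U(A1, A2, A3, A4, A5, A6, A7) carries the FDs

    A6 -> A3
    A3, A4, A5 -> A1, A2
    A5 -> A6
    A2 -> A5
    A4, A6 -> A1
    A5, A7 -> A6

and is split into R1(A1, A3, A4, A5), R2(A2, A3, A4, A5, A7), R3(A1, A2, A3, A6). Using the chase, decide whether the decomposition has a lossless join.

Yes

Chase test. Columns are A1, A2, A3, A4, A5, A6, A7; row i has aⱼ where attribute j ∈ Ri, else bᵢⱼ.
Initial tableau (one row per fragment):
  row 1: a1 b12 a3 a4 a5 b16 b17
  row 2: b21 a2 a3 a4 a5 b26 a7
  row 3: a1 a2 a3 b34 b35 a6 b37
Rows 1 and 2 agree on A3, A4, A5; apply A3, A4, A5→A1, A2 and equate their A1, A2 entries.
Rows 1 and 2 agree on A5; apply A5→A6 and equate their A6 entries.
Rows 1 and 3 agree on A2; apply A2→A5 and equate their A5 entries.
Rows 1 and 3 agree on A5; apply A5→A6 and equate their A6 entries.
Row 2 is now all distinguished symbols — the join is lossless.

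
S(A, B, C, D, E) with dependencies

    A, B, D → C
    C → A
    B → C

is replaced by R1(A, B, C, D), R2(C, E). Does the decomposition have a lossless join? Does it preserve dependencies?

Lossless test: (C)⁺ = {A, C}, which is a superkey of neither fragment — lossy.
Dependency preservation: every FD's attributes lie within a single fragment, so each can be enforced locally — preserved.

lossy but dependency-preserving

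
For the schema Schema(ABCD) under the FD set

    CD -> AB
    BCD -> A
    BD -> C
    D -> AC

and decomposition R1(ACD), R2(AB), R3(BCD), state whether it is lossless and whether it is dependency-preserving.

lossless and dependency-preserving

Lossless test (chase): Rows 1 and 3 agree on CD; apply CD→AB and equate their AB entries. Row 1 is now all distinguished symbols — the join is lossless.
Dependency preservation: CD → AB; BCD → A are not contained in any single fragment, but the restricted closure of each left-hand side across the fragments still reaches the right-hand side; the remaining FDs each lie inside some fragment. All dependencies are preserved.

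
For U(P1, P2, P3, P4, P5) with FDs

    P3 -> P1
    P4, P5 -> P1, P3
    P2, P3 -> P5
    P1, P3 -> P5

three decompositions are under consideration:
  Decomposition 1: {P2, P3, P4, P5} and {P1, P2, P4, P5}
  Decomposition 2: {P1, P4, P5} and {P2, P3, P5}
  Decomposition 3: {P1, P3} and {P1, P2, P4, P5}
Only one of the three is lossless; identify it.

Decomposition 1: common = {P2, P4, P5}, closure = {P1, P2, P3, P4, P5} → lossless.
Decomposition 2: common = {P5}, closure = {P5} → lossy.
Decomposition 3: common = {P1}, closure = {P1} → lossy.

Decomposition 1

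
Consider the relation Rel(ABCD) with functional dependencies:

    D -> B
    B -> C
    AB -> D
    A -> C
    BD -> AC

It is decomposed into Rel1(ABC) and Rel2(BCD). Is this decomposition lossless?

No

Common attributes: Rel1 ∩ Rel2 = {BC}.
No dependency enlarges {BC}, so (BC)⁺ = {BC}.
The closure contains neither all of Rel1 = {ABC} nor all of Rel2 = {BCD}, so the common attributes are not a superkey of either fragment. The join is lossy.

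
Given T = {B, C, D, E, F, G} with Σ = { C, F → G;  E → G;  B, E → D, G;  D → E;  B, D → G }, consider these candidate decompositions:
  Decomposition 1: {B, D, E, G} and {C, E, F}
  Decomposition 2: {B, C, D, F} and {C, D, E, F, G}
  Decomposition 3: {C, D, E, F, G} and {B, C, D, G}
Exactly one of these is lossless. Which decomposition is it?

Decomposition 1: common = {E}, closure = {E, G} → lossy.
Decomposition 2: common = {C, D, F}, closure = {C, D, E, F, G} → lossless.
Decomposition 3: common = {C, D, G}, closure = {C, D, E, G} → lossy.

Decomposition 2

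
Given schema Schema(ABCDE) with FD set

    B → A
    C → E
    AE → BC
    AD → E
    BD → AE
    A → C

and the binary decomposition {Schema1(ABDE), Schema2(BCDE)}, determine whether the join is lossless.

Common attributes: Schema1 ∩ Schema2 = {BDE}.
Closure of {BDE}: B → A applies, adding A; AE → BC applies, adding C. So (BDE)⁺ = {ABCDE}.
This closure contains every attribute of Schema1, so Schema1 ∩ Schema2 → Schema1. The join is lossless.

Yes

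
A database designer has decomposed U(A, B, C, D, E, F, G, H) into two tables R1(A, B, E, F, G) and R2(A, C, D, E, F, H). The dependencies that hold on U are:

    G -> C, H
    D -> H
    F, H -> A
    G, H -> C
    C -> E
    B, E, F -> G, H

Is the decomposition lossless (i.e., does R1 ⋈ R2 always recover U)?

No

Common attributes: R1 ∩ R2 = {A, E, F}.
No dependency enlarges {A, E, F}, so (A, E, F)⁺ = {A, E, F}.
The closure contains neither all of R1 = {A, B, E, F, G} nor all of R2 = {A, C, D, E, F, H}, so the common attributes are not a superkey of either fragment. The join is lossy.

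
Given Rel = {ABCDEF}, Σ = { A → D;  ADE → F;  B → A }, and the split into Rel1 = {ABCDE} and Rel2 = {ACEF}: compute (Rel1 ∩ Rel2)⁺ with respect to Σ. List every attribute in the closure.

ACDEF

Rel1 ∩ Rel2 = {ACE}.
A → D applies, adding D
ADE → F applies, adding F
Closure: {ACDEF}.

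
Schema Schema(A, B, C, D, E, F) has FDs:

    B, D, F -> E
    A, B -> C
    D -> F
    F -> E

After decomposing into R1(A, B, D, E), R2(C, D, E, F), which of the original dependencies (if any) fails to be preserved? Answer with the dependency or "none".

Check A, B → C: no single fragment contains all of {A, B, C}, and the restricted closure of {A, B} across the fragments never reaches {C}.
B, D, F → E is preserved.
D → F is preserved.
F → E is preserved.

A, B -> C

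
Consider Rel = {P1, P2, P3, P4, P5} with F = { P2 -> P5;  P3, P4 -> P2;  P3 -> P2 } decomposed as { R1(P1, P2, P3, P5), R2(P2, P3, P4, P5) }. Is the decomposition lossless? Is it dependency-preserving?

lossy but dependency-preserving

Lossless test: (P2, P3, P5)⁺ = {P2, P3, P5}, which is a superkey of neither fragment — lossy.
Dependency preservation: every FD's attributes lie within a single fragment, so each can be enforced locally — preserved.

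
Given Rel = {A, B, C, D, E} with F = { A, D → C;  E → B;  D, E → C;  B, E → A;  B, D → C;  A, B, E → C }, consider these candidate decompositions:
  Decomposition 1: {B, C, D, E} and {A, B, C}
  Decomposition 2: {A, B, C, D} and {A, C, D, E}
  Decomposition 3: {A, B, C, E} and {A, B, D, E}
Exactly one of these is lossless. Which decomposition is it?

Decomposition 3

Decomposition 1: common = {B, C}, closure = {B, C} → lossy.
Decomposition 2: common = {A, C, D}, closure = {A, C, D} → lossy.
Decomposition 3: common = {A, B, E}, closure = {A, B, C, E} → lossless.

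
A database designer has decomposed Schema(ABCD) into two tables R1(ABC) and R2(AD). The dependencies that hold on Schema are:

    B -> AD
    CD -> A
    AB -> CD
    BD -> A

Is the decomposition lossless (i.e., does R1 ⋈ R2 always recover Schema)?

No

Common attributes: R1 ∩ R2 = {A}.
No dependency enlarges {A}, so (A)⁺ = {A}.
The closure contains neither all of R1 = {ABC} nor all of R2 = {AD}, so the common attributes are not a superkey of either fragment. The join is lossy.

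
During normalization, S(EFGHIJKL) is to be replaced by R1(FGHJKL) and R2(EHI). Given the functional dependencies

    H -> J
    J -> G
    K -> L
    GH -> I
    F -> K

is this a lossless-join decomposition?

Common attributes: R1 ∩ R2 = {H}.
Closure of {H}: H → J applies, adding J; J → G applies, adding G; GH → I applies, adding I. So (H)⁺ = {GHIJ}.
The closure contains neither all of R1 = {FGHJKL} nor all of R2 = {EHI}, so the common attributes are not a superkey of either fragment. The join is lossy.

No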